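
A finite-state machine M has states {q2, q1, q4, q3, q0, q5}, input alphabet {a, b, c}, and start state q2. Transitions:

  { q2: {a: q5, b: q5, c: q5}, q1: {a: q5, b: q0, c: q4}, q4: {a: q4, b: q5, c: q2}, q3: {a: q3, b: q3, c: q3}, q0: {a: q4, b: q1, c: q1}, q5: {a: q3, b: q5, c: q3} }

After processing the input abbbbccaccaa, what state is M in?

q3

start at q2
read 'a': q2 → q5
read 'b': q5 → q5
read 'b': q5 → q5
read 'b': q5 → q5
read 'b': q5 → q5
read 'c': q5 → q3
read 'c': q3 → q3
read 'a': q3 → q3
read 'c': q3 → q3
read 'c': q3 → q3
read 'a': q3 → q3
read 'a': q3 → q3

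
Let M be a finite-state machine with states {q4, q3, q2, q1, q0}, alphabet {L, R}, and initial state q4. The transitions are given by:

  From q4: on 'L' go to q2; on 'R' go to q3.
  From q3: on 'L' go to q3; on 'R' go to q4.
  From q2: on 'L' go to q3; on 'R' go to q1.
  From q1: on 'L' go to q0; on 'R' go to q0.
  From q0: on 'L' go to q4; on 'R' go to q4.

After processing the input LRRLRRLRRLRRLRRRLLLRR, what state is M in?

start at q4
read 'L': q4 → q2
read 'R': q2 → q1
read 'R': q1 → q0
read 'L': q0 → q4
read 'R': q4 → q3
read 'R': q3 → q4
read 'L': q4 → q2
read 'R': q2 → q1
read 'R': q1 → q0
read 'L': q0 → q4
read 'R': q4 → q3
read 'R': q3 → q4
read 'L': q4 → q2
read 'R': q2 → q1
read 'R': q1 → q0
read 'R': q0 → q4
read 'L': q4 → q2
read 'L': q2 → q3
read 'L': q3 → q3
read 'R': q3 → q4
read 'R': q4 → q3

q3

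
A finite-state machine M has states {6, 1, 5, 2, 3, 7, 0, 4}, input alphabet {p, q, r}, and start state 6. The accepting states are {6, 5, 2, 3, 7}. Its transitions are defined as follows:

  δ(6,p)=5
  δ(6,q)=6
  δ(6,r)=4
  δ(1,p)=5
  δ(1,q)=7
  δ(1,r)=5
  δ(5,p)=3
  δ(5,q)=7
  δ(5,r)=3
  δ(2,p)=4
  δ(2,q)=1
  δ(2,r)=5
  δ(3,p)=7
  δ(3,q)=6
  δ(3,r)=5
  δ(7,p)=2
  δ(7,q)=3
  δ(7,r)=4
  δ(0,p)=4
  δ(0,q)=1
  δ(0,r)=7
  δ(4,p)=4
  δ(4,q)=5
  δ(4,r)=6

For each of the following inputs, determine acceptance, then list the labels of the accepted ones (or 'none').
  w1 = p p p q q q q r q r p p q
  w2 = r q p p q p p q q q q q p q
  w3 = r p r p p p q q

w2, w3

w1:
  start at 6
  read 'p': 6 → 5
  read 'p': 5 → 3
  read 'p': 3 → 7
  read 'q': 7 → 3
  read 'q': 3 → 6
  read 'q': 6 → 6
  read 'q': 6 → 6
  read 'r': 6 → 4
  read 'q': 4 → 5
  read 'r': 5 → 3
  read 'p': 3 → 7
  read 'p': 7 → 2
  read 'q': 2 → 1
  end 1, rejected
w2:
  start at 6
  read 'r': 6 → 4
  read 'q': 4 → 5
  read 'p': 5 → 3
  read 'p': 3 → 7
  read 'q': 7 → 3
  read 'p': 3 → 7
  read 'p': 7 → 2
  read 'q': 2 → 1
  read 'q': 1 → 7
  read 'q': 7 → 3
  read 'q': 3 → 6
  read 'q': 6 → 6
  read 'p': 6 → 5
  read 'q': 5 → 7
  end 7, accepted
w3:
  start at 6
  read 'r': 6 → 4
  read 'p': 4 → 4
  read 'r': 4 → 6
  read 'p': 6 → 5
  read 'p': 5 → 3
  read 'p': 3 → 7
  read 'q': 7 → 3
  read 'q': 3 → 6
  end 6, accepted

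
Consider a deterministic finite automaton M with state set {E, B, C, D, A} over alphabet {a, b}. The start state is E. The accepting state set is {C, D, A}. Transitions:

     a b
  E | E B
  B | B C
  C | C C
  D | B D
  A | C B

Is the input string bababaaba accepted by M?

E → B → B → C → C → C → C → C → C → C
End state C is accepting.

Yes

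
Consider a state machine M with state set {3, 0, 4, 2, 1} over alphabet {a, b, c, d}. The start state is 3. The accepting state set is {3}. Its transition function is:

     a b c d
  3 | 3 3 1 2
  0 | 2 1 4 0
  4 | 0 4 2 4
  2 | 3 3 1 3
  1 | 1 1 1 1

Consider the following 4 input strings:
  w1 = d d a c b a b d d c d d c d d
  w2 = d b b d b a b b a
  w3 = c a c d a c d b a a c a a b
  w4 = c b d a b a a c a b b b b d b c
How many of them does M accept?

w1: Trace: 3 -d-> 2 -d-> 3 -a-> 3 -c-> 1 -b-> 1 -a-> 1 -b-> 1 -d-> 1 -d-> 1 -c-> 1 -d-> 1 -d-> 1 -c-> 1 -d-> 1 -d-> 1  → end 1, rejected
w2: Trace: 3 -d-> 2 -b-> 3 -b-> 3 -d-> 2 -b-> 3 -a-> 3 -b-> 3 -b-> 3 -a-> 3  → end 3, accepted
w3: Trace: 3 -c-> 1 -a-> 1 -c-> 1 -d-> 1 -a-> 1 -c-> 1 -d-> 1 -b-> 1 -a-> 1 -a-> 1 -c-> 1 -a-> 1 -a-> 1 -b-> 1  → end 1, rejected
w4: Trace: 3 -c-> 1 -b-> 1 -d-> 1 -a-> 1 -b-> 1 -a-> 1 -a-> 1 -c-> 1 -a-> 1 -b-> 1 -b-> 1 -b-> 1 -b-> 1 -d-> 1 -b-> 1 -c-> 1  → end 1, rejected

1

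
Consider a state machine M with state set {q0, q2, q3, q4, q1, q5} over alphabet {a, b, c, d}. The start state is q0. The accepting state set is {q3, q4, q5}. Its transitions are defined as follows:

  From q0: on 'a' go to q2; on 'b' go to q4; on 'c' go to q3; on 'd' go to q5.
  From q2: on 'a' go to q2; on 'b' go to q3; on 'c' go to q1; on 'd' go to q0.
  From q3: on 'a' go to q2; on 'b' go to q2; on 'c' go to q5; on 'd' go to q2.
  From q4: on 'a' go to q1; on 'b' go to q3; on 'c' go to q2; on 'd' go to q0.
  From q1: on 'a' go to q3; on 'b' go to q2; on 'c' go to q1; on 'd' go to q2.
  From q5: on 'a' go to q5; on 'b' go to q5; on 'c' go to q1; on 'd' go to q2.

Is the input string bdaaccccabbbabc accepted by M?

Yes

start at q0
read 'b': q0 → q4
read 'd': q4 → q0
read 'a': q0 → q2
read 'a': q2 → q2
read 'c': q2 → q1
read 'c': q1 → q1
read 'c': q1 → q1
read 'c': q1 → q1
read 'a': q1 → q3
read 'b': q3 → q2
read 'b': q2 → q3
read 'b': q3 → q2
read 'a': q2 → q2
read 'b': q2 → q3
read 'c': q3 → q5
End state q5 is accepting.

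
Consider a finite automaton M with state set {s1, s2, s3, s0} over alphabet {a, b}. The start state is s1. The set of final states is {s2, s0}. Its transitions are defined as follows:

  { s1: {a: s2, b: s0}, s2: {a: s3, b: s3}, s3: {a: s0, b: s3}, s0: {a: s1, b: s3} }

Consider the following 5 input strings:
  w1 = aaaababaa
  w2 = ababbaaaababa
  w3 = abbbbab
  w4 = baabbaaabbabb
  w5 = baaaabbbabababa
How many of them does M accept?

w1: Trace: s1 -a-> s2 -a-> s3 -a-> s0 -a-> s1 -b-> s0 -a-> s1 -b-> s0 -a-> s1 -a-> s2  → end s2, accepted
w2: Trace: s1 -a-> s2 -b-> s3 -a-> s0 -b-> s3 -b-> s3 -a-> s0 -a-> s1 -a-> s2 -a-> s3 -b-> s3 -a-> s0 -b-> s3 -a-> s0  → end s0, accepted
w3: Trace: s1 -a-> s2 -b-> s3 -b-> s3 -b-> s3 -b-> s3 -a-> s0 -b-> s3  → end s3, rejected
w4: Trace: s1 -b-> s0 -a-> s1 -a-> s2 -b-> s3 -b-> s3 -a-> s0 -a-> s1 -a-> s2 -b-> s3 -b-> s3 -a-> s0 -b-> s3 -b-> s3  → end s3, rejected
w5: Trace: s1 -b-> s0 -a-> s1 -a-> s2 -a-> s3 -a-> s0 -b-> s3 -b-> s3 -b-> s3 -a-> s0 -b-> s3 -a-> s0 -b-> s3 -a-> s0 -b-> s3 -a-> s0  → end s0, accepted

3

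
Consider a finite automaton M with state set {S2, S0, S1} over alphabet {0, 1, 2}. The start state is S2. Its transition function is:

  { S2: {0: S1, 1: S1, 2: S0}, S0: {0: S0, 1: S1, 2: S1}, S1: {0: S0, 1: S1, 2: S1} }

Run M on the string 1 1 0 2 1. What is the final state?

S1

start at S2
read '1': S2 → S1
read '1': S1 → S1
read '0': S1 → S0
read '2': S0 → S1
read '1': S1 → S1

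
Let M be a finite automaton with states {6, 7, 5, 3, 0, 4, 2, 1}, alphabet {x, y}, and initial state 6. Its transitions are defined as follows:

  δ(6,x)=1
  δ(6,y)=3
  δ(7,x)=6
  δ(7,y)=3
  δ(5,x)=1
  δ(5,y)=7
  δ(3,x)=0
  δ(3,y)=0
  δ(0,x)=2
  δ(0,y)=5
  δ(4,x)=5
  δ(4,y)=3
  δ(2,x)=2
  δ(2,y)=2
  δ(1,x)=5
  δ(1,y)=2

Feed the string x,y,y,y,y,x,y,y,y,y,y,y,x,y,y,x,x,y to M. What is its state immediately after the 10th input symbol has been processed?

6 → 1 → 2 → 2 → 2 → 2 → 2 → 2 → 2 → 2 → 2
After 10 symbols: 2.

2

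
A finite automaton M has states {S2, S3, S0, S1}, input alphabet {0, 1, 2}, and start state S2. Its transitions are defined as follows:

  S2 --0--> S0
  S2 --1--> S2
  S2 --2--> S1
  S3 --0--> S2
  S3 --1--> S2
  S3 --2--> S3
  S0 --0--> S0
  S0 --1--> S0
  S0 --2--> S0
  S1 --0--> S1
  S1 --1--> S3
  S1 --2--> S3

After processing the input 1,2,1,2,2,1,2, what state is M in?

S1

start at S2
read '1': S2 → S2
read '2': S2 → S1
read '1': S1 → S3
read '2': S3 → S3
read '2': S3 → S3
read '1': S3 → S2
read '2': S2 → S1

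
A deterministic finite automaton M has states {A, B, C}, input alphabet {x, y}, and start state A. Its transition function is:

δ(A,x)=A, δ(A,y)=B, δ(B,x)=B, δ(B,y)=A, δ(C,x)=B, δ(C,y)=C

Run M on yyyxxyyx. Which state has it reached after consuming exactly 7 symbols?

B

Trace: A -y-> B -y-> A -y-> B -x-> B -x-> B -y-> A -y-> B
After 7 symbols: B.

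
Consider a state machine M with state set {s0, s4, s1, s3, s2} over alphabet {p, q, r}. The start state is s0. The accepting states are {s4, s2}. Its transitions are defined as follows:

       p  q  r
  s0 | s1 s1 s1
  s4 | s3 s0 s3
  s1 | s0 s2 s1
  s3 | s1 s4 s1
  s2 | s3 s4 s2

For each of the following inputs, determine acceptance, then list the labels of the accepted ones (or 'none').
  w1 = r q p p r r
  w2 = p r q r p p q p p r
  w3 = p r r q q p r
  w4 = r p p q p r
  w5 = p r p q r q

w1: s0 → s1 → s2 → s3 → s1 → s1 → s1  → end s1, rejected
w2: s0 → s1 → s1 → s2 → s2 → s3 → s1 → s2 → s3 → s1 → s1  → end s1, rejected
w3: s0 → s1 → s1 → s1 → s2 → s4 → s3 → s1  → end s1, rejected
w4: s0 → s1 → s0 → s1 → s2 → s3 → s1  → end s1, rejected
w5: s0 → s1 → s1 → s0 → s1 → s1 → s2  → end s2, accepted

w5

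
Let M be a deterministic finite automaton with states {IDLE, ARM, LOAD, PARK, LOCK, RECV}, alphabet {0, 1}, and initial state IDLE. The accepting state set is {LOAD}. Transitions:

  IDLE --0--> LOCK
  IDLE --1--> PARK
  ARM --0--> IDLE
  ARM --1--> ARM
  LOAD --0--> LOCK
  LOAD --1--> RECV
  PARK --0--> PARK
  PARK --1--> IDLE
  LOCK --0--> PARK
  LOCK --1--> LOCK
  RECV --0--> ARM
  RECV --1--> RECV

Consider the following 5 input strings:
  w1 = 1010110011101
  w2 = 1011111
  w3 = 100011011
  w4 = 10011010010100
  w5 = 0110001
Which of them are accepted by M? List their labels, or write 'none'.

w1:
  start at IDLE
  read '1': IDLE → PARK
  read '0': PARK → PARK
  read '1': PARK → IDLE
  read '0': IDLE → LOCK
  read '1': LOCK → LOCK
  read '1': LOCK → LOCK
  read '0': LOCK → PARK
  read '0': PARK → PARK
  read '1': PARK → IDLE
  read '1': IDLE → PARK
  read '1': PARK → IDLE
  read '0': IDLE → LOCK
  read '1': LOCK → LOCK
  end LOCK, rejected
w2:
  start at IDLE
  read '1': IDLE → PARK
  read '0': PARK → PARK
  read '1': PARK → IDLE
  read '1': IDLE → PARK
  read '1': PARK → IDLE
  read '1': IDLE → PARK
  read '1': PARK → IDLE
  end IDLE, rejected
w3:
  start at IDLE
  read '1': IDLE → PARK
  read '0': PARK → PARK
  read '0': PARK → PARK
  read '0': PARK → PARK
  read '1': PARK → IDLE
  read '1': IDLE → PARK
  read '0': PARK → PARK
  read '1': PARK → IDLE
  read '1': IDLE → PARK
  end PARK, rejected
w4:
  start at IDLE
  read '1': IDLE → PARK
  read '0': PARK → PARK
  read '0': PARK → PARK
  read '1': PARK → IDLE
  read '1': IDLE → PARK
  read '0': PARK → PARK
  read '1': PARK → IDLE
  read '0': IDLE → LOCK
  read '0': LOCK → PARK
  read '1': PARK → IDLE
  read '0': IDLE → LOCK
  read '1': LOCK → LOCK
  read '0': LOCK → PARK
  read '0': PARK → PARK
  end PARK, rejected
w5:
  start at IDLE
  read '0': IDLE → LOCK
  read '1': LOCK → LOCK
  read '1': LOCK → LOCK
  read '0': LOCK → PARK
  read '0': PARK → PARK
  read '0': PARK → PARK
  read '1': PARK → IDLE
  end IDLE, rejected

none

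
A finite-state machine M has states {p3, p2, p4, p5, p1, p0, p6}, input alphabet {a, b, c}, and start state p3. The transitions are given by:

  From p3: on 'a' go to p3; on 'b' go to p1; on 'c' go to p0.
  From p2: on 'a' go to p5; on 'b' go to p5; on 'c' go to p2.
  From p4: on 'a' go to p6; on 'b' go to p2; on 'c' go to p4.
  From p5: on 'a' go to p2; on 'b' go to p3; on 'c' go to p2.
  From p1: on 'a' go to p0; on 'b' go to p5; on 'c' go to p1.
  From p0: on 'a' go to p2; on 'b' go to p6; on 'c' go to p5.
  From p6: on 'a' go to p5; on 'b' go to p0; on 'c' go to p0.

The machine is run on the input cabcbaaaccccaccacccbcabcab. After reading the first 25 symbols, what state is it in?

p3 → p0 → p2 → p5 → p2 → p5 → p2 → p5 → p2 → p2 → p2 → p2 → p2 → p5 → p2 → p2 → p5 → p2 → p2 → p2 → p5 → p2 → p5 → p3 → p0 → p2
After 25 symbols: p2.

p2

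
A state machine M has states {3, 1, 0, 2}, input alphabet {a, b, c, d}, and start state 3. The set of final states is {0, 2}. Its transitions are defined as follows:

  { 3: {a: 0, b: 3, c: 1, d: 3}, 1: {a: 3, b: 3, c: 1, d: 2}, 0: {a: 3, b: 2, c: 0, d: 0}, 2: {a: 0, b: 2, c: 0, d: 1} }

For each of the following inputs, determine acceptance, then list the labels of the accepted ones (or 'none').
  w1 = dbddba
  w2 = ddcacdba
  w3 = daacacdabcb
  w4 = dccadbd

w1, w2, w3

w1: 3 → 3 → 3 → 3 → 3 → 3 → 0  → end 0, accepted
w2: 3 → 3 → 3 → 1 → 3 → 1 → 2 → 2 → 0  → end 0, accepted
w3: 3 → 3 → 0 → 3 → 1 → 3 → 1 → 2 → 0 → 2 → 0 → 2  → end 2, accepted
w4: 3 → 3 → 1 → 1 → 3 → 3 → 3 → 3  → end 3, rejected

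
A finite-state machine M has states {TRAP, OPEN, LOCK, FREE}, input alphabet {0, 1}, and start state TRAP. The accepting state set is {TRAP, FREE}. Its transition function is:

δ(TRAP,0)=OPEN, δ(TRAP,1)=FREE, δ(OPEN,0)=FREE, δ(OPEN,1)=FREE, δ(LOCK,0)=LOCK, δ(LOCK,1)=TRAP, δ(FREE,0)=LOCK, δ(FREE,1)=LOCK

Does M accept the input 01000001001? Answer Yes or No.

No

start at TRAP
read '0': TRAP → OPEN
read '1': OPEN → FREE
read '0': FREE → LOCK
read '0': LOCK → LOCK
read '0': LOCK → LOCK
read '0': LOCK → LOCK
read '0': LOCK → LOCK
read '1': LOCK → TRAP
read '0': TRAP → OPEN
read '0': OPEN → FREE
read '1': FREE → LOCK
End state LOCK is not accepting.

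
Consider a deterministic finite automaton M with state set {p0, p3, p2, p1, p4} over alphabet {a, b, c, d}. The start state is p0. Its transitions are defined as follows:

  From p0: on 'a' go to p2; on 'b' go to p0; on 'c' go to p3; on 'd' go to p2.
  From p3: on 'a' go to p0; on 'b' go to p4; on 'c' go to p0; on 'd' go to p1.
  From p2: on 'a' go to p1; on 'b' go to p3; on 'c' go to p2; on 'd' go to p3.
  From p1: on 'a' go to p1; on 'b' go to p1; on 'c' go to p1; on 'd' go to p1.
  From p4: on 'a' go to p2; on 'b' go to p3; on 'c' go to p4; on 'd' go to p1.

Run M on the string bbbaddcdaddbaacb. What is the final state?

Trace: p0 -b-> p0 -b-> p0 -b-> p0 -a-> p2 -d-> p3 -d-> p1 -c-> p1 -d-> p1 -a-> p1 -d-> p1 -d-> p1 -b-> p1 -a-> p1 -a-> p1 -c-> p1 -b-> p1

p1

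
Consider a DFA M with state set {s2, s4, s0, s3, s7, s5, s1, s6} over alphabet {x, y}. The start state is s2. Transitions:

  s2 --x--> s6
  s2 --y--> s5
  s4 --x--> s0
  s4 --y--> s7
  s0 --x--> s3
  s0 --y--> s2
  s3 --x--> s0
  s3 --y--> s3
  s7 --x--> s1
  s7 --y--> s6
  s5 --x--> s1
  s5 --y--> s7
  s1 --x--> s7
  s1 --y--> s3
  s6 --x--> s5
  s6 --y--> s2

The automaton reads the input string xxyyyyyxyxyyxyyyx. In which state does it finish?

s0

start at s2
read 'x': s2 → s6
read 'x': s6 → s5
read 'y': s5 → s7
read 'y': s7 → s6
read 'y': s6 → s2
read 'y': s2 → s5
read 'y': s5 → s7
read 'x': s7 → s1
read 'y': s1 → s3
read 'x': s3 → s0
read 'y': s0 → s2
read 'y': s2 → s5
read 'x': s5 → s1
read 'y': s1 → s3
read 'y': s3 → s3
read 'y': s3 → s3
read 'x': s3 → s0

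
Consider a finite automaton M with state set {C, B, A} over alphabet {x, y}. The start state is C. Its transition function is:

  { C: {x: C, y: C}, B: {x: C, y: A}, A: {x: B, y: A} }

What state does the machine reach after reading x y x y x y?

C

Trace: C -x-> C -y-> C -x-> C -y-> C -x-> C -y-> C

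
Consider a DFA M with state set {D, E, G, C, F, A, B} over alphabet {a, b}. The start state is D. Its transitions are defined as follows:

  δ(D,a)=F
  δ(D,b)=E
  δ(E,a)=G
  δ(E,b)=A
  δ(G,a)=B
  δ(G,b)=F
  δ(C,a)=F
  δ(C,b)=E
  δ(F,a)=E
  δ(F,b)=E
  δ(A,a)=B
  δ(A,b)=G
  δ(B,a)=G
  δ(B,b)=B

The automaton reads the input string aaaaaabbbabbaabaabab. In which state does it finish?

F

Trace: D -a-> F -a-> E -a-> G -a-> B -a-> G -a-> B -b-> B -b-> B -b-> B -a-> G -b-> F -b-> E -a-> G -a-> B -b-> B -a-> G -a-> B -b-> B -a-> G -b-> F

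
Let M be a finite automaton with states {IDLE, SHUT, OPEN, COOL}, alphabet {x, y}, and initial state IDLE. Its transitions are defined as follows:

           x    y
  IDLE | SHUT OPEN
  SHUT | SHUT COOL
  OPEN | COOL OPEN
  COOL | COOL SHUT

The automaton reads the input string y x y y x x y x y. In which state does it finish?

start at IDLE
read 'y': IDLE → OPEN
read 'x': OPEN → COOL
read 'y': COOL → SHUT
read 'y': SHUT → COOL
read 'x': COOL → COOL
read 'x': COOL → COOL
read 'y': COOL → SHUT
read 'x': SHUT → SHUT
read 'y': SHUT → COOL

COOL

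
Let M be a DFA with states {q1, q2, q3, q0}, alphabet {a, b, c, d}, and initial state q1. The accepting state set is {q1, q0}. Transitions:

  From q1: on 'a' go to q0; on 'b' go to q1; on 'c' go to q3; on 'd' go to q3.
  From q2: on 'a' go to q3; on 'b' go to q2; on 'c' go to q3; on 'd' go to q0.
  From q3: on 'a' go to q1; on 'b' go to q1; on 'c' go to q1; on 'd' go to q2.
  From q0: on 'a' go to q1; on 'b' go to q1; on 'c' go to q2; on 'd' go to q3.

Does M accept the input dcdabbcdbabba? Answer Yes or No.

Yes

start at q1
read 'd': q1 → q3
read 'c': q3 → q1
read 'd': q1 → q3
read 'a': q3 → q1
read 'b': q1 → q1
read 'b': q1 → q1
read 'c': q1 → q3
read 'd': q3 → q2
read 'b': q2 → q2
read 'a': q2 → q3
read 'b': q3 → q1
read 'b': q1 → q1
read 'a': q1 → q0
End state q0 is accepting.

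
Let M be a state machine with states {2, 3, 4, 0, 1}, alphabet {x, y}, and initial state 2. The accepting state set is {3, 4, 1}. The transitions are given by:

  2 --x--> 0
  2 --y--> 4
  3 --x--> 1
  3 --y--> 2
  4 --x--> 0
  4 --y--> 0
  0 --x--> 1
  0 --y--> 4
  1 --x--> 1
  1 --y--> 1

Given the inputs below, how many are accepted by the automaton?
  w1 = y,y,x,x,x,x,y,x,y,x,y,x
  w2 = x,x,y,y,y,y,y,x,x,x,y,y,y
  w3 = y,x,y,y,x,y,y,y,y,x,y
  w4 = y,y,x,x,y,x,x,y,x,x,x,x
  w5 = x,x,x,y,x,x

5

w1: Trace: 2 -y-> 4 -y-> 0 -x-> 1 -x-> 1 -x-> 1 -x-> 1 -y-> 1 -x-> 1 -y-> 1 -x-> 1 -y-> 1 -x-> 1  → end 1, accepted
w2: Trace: 2 -x-> 0 -x-> 1 -y-> 1 -y-> 1 -y-> 1 -y-> 1 -y-> 1 -x-> 1 -x-> 1 -x-> 1 -y-> 1 -y-> 1 -y-> 1  → end 1, accepted
w3: Trace: 2 -y-> 4 -x-> 0 -y-> 4 -y-> 0 -x-> 1 -y-> 1 -y-> 1 -y-> 1 -y-> 1 -x-> 1 -y-> 1  → end 1, accepted
w4: Trace: 2 -y-> 4 -y-> 0 -x-> 1 -x-> 1 -y-> 1 -x-> 1 -x-> 1 -y-> 1 -x-> 1 -x-> 1 -x-> 1 -x-> 1  → end 1, accepted
w5: Trace: 2 -x-> 0 -x-> 1 -x-> 1 -y-> 1 -x-> 1 -x-> 1  → end 1, accepted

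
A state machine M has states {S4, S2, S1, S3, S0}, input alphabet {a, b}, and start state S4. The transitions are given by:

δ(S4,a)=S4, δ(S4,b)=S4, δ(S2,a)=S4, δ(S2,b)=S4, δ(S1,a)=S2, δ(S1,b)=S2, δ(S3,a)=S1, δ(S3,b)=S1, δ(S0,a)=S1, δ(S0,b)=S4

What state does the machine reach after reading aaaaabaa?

S4 → S4 → S4 → S4 → S4 → S4 → S4 → S4 → S4

S4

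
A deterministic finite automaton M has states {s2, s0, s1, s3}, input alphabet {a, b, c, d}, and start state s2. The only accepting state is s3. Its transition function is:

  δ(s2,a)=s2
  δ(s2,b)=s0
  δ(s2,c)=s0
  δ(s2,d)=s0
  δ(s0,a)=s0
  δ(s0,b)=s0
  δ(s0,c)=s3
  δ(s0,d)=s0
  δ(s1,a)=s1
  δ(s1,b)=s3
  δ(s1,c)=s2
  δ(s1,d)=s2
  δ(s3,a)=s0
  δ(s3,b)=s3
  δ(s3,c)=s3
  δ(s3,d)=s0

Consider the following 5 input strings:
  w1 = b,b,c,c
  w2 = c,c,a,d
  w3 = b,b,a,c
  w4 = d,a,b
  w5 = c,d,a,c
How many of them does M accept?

3

w1: Trace: s2 -b-> s0 -b-> s0 -c-> s3 -c-> s3  → end s3, accepted
w2: Trace: s2 -c-> s0 -c-> s3 -a-> s0 -d-> s0  → end s0, rejected
w3: Trace: s2 -b-> s0 -b-> s0 -a-> s0 -c-> s3  → end s3, accepted
w4: Trace: s2 -d-> s0 -a-> s0 -b-> s0  → end s0, rejected
w5: Trace: s2 -c-> s0 -d-> s0 -a-> s0 -c-> s3  → end s3, accepted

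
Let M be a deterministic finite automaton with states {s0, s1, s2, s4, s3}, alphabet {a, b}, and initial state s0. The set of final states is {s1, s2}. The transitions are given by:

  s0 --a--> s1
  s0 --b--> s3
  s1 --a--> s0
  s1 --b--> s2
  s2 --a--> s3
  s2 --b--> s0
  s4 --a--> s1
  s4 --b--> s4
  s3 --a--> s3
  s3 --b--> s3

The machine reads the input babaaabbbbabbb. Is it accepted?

s0 → s3 → s3 → s3 → s3 → s3 → s3 → s3 → s3 → s3 → s3 → s3 → s3 → s3 → s3
End state s3 is not accepting.

No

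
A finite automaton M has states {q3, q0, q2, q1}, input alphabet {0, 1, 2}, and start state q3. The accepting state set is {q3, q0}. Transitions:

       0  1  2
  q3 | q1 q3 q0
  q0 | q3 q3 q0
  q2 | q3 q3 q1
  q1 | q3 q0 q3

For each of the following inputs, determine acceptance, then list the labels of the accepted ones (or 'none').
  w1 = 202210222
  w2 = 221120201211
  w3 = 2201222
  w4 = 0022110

w1, w2, w3

w1: q3 → q0 → q3 → q0 → q0 → q3 → q1 → q3 → q0 → q0  → end q0, accepted
w2: q3 → q0 → q0 → q3 → q3 → q0 → q3 → q0 → q3 → q3 → q0 → q3 → q3  → end q3, accepted
w3: q3 → q0 → q0 → q3 → q3 → q0 → q0 → q0  → end q0, accepted
w4: q3 → q1 → q3 → q0 → q0 → q3 → q3 → q1  → end q1, rejected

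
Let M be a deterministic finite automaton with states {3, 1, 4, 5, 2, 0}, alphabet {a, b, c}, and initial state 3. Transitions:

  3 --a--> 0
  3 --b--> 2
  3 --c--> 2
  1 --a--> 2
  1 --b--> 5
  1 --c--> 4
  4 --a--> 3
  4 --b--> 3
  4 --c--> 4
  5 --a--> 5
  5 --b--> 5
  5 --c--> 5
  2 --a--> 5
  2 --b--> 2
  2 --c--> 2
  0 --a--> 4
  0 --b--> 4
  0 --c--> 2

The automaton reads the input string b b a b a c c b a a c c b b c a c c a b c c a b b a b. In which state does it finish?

5

Trace: 3 -b-> 2 -b-> 2 -a-> 5 -b-> 5 -a-> 5 -c-> 5 -c-> 5 -b-> 5 -a-> 5 -a-> 5 -c-> 5 -c-> 5 -b-> 5 -b-> 5 -c-> 5 -a-> 5 -c-> 5 -c-> 5 -a-> 5 -b-> 5 -c-> 5 -c-> 5 -a-> 5 -b-> 5 -b-> 5 -a-> 5 -b-> 5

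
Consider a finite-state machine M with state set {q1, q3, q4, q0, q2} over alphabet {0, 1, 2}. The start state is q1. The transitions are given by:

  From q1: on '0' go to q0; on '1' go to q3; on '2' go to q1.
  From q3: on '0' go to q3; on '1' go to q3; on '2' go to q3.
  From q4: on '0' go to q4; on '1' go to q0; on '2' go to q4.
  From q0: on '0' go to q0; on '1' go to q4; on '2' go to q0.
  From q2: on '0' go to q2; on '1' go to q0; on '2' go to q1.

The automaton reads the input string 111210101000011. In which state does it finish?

q3

q1 → q3 → q3 → q3 → q3 → q3 → q3 → q3 → q3 → q3 → q3 → q3 → q3 → q3 → q3 → q3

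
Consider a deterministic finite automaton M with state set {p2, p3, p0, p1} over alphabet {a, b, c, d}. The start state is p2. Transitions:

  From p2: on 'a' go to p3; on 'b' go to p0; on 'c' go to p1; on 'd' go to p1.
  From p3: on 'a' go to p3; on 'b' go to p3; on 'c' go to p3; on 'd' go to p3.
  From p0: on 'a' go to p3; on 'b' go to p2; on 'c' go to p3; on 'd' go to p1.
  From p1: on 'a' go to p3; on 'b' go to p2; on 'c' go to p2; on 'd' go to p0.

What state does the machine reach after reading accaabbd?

p3

p2 → p3 → p3 → p3 → p3 → p3 → p3 → p3 → p3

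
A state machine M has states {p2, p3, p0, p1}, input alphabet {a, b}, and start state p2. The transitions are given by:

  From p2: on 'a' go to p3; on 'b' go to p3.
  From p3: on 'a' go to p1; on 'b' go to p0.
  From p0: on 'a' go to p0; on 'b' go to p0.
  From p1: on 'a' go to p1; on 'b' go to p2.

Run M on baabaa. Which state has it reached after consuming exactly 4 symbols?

Trace: p2 -b-> p3 -a-> p1 -a-> p1 -b-> p2
After 4 symbols: p2.

p2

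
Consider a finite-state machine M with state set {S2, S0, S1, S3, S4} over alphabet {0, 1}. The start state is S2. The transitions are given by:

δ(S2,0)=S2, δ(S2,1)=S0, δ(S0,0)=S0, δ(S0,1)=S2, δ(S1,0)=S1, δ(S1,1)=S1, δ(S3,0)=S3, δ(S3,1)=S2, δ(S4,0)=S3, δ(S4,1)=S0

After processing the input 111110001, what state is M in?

S2 → S0 → S2 → S0 → S2 → S0 → S0 → S0 → S0 → S2

S2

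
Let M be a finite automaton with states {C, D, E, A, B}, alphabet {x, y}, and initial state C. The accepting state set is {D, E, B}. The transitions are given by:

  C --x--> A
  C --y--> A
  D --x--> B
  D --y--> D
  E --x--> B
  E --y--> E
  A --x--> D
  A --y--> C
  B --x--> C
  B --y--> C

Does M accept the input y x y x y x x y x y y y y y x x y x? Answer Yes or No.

Yes

start at C
read 'y': C → A
read 'x': A → D
read 'y': D → D
read 'x': D → B
read 'y': B → C
read 'x': C → A
read 'x': A → D
read 'y': D → D
read 'x': D → B
read 'y': B → C
read 'y': C → A
read 'y': A → C
read 'y': C → A
read 'y': A → C
read 'x': C → A
read 'x': A → D
read 'y': D → D
read 'x': D → B
End state B is accepting.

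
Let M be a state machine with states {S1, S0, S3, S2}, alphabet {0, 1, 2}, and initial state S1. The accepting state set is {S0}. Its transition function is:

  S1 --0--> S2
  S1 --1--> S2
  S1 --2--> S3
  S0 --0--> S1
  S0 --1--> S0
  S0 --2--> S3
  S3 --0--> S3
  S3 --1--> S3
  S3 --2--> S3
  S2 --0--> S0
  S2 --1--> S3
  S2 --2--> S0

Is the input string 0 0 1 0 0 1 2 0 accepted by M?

S1 → S2 → S0 → S0 → S1 → S2 → S3 → S3 → S3
End state S3 is not accepting.

No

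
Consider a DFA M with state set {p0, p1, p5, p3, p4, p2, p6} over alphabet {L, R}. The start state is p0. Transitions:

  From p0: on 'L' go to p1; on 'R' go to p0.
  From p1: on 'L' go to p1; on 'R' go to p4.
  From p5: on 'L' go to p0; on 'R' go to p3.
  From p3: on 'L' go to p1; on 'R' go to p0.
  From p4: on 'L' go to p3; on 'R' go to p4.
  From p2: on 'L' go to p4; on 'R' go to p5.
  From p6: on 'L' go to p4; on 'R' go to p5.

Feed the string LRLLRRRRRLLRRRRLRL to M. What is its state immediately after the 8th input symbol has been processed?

p0 → p1 → p4 → p3 → p1 → p4 → p4 → p4 → p4
After 8 symbols: p4.

p4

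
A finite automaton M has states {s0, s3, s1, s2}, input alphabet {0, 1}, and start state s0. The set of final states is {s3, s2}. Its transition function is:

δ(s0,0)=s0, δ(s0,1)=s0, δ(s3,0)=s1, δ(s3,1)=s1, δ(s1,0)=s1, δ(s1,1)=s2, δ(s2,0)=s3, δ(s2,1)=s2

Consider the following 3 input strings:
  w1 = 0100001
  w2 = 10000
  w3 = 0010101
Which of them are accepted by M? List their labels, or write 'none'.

w1:
  start at s0
  read '0': s0 → s0
  read '1': s0 → s0
  read '0': s0 → s0
  read '0': s0 → s0
  read '0': s0 → s0
  read '0': s0 → s0
  read '1': s0 → s0
  end s0, rejected
w2:
  start at s0
  read '1': s0 → s0
  read '0': s0 → s0
  read '0': s0 → s0
  read '0': s0 → s0
  read '0': s0 → s0
  end s0, rejected
w3:
  start at s0
  read '0': s0 → s0
  read '0': s0 → s0
  read '1': s0 → s0
  read '0': s0 → s0
  read '1': s0 → s0
  read '0': s0 → s0
  read '1': s0 → s0
  end s0, rejected

none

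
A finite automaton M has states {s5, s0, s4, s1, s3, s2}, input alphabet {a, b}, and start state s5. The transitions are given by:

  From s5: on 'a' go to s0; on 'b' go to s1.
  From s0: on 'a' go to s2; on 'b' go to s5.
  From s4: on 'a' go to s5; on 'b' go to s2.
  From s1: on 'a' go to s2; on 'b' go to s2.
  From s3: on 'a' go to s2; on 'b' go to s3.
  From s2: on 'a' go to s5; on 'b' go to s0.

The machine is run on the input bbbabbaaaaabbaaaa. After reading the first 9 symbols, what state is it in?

s5

s5 → s1 → s2 → s0 → s2 → s0 → s5 → s0 → s2 → s5
After 9 symbols: s5.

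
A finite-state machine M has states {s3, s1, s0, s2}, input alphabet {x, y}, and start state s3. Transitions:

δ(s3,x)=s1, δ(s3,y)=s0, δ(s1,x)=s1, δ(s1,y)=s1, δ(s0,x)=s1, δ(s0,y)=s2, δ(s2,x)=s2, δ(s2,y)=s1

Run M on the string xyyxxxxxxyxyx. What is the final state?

s3 → s1 → s1 → s1 → s1 → s1 → s1 → s1 → s1 → s1 → s1 → s1 → s1 → s1

s1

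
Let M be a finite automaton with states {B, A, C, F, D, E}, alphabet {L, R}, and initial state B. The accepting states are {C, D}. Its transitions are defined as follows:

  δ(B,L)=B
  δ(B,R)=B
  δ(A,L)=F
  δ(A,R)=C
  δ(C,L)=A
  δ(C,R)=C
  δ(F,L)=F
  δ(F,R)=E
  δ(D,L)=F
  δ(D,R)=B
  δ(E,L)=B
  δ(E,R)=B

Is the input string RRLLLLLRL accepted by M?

No

B → B → B → B → B → B → B → B → B → B
End state B is not accepting.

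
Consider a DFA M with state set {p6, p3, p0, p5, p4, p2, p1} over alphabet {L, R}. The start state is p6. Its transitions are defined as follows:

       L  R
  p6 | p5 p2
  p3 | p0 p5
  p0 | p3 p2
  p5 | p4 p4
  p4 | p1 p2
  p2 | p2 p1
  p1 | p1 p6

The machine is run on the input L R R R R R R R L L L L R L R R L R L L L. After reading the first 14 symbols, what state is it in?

p5

p6 → p5 → p4 → p2 → p1 → p6 → p2 → p1 → p6 → p5 → p4 → p1 → p1 → p6 → p5
After 14 symbols: p5.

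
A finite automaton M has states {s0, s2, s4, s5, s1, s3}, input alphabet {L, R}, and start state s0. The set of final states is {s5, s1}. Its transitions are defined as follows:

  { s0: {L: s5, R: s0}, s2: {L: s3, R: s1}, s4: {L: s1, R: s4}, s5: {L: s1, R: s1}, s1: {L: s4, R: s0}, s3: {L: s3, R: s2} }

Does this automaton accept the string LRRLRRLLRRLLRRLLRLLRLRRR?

No

s0 → s5 → s1 → s0 → s5 → s1 → s0 → s5 → s1 → s0 → s0 → s5 → s1 → s0 → s0 → s5 → s1 → s0 → s5 → s1 → s0 → s5 → s1 → s0 → s0
End state s0 is not accepting.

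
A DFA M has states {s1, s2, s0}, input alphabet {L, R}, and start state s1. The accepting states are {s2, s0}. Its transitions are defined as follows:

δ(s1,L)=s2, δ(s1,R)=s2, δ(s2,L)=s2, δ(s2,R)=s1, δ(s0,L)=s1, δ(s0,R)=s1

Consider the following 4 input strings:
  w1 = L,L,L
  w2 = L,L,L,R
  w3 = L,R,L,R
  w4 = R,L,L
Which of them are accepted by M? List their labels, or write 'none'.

w1, w4

w1: s1 → s2 → s2 → s2  → end s2, accepted
w2: s1 → s2 → s2 → s2 → s1  → end s1, rejected
w3: s1 → s2 → s1 → s2 → s1  → end s1, rejected
w4: s1 → s2 → s2 → s2  → end s2, accepted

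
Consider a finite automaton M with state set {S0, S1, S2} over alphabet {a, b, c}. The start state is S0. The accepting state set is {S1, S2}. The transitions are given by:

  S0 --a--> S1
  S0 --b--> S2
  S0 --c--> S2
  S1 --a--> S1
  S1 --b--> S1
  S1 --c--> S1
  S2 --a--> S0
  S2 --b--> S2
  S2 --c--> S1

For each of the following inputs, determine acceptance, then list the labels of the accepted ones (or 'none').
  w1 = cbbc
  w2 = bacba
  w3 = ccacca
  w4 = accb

w1: S0 → S2 → S2 → S2 → S1  → end S1, accepted
w2: S0 → S2 → S0 → S2 → S2 → S0  → end S0, rejected
w3: S0 → S2 → S1 → S1 → S1 → S1 → S1  → end S1, accepted
w4: S0 → S1 → S1 → S1 → S1  → end S1, accepted

w1, w3, w4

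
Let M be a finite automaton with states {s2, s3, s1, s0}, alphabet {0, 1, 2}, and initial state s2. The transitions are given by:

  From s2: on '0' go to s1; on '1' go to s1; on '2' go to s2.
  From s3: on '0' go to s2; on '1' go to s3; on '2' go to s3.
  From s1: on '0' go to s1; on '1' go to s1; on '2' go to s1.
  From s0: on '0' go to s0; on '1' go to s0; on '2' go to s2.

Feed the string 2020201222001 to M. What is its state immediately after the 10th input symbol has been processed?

s1

s2 → s2 → s1 → s1 → s1 → s1 → s1 → s1 → s1 → s1 → s1
After 10 symbols: s1.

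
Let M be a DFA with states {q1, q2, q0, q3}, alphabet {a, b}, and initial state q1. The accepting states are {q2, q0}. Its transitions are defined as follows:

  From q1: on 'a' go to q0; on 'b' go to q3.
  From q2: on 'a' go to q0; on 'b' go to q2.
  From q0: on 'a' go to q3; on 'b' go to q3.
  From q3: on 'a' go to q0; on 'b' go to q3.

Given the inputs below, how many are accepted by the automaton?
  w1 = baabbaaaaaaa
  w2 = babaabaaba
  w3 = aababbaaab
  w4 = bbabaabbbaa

2

w1:
  start at q1
  read 'b': q1 → q3
  read 'a': q3 → q0
  read 'a': q0 → q3
  read 'b': q3 → q3
  read 'b': q3 → q3
  read 'a': q3 → q0
  read 'a': q0 → q3
  read 'a': q3 → q0
  read 'a': q0 → q3
  read 'a': q3 → q0
  read 'a': q0 → q3
  read 'a': q3 → q0
  end q0, accepted
w2:
  start at q1
  read 'b': q1 → q3
  read 'a': q3 → q0
  read 'b': q0 → q3
  read 'a': q3 → q0
  read 'a': q0 → q3
  read 'b': q3 → q3
  read 'a': q3 → q0
  read 'a': q0 → q3
  read 'b': q3 → q3
  read 'a': q3 → q0
  end q0, accepted
w3:
  start at q1
  read 'a': q1 → q0
  read 'a': q0 → q3
  read 'b': q3 → q3
  read 'a': q3 → q0
  read 'b': q0 → q3
  read 'b': q3 → q3
  read 'a': q3 → q0
  read 'a': q0 → q3
  read 'a': q3 → q0
  read 'b': q0 → q3
  end q3, rejected
w4:
  start at q1
  read 'b': q1 → q3
  read 'b': q3 → q3
  read 'a': q3 → q0
  read 'b': q0 → q3
  read 'a': q3 → q0
  read 'a': q0 → q3
  read 'b': q3 → q3
  read 'b': q3 → q3
  read 'b': q3 → q3
  read 'a': q3 → q0
  read 'a': q0 → q3
  end q3, rejected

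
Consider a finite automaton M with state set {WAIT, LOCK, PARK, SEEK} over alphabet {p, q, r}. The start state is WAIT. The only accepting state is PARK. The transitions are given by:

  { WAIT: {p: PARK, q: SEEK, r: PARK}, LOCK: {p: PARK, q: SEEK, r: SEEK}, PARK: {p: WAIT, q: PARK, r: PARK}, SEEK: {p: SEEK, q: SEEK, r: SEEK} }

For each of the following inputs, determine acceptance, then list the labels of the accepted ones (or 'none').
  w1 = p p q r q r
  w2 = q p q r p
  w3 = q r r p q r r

w1:
  start at WAIT
  read 'p': WAIT → PARK
  read 'p': PARK → WAIT
  read 'q': WAIT → SEEK
  read 'r': SEEK → SEEK
  read 'q': SEEK → SEEK
  read 'r': SEEK → SEEK
  end SEEK, rejected
w2:
  start at WAIT
  read 'q': WAIT → SEEK
  read 'p': SEEK → SEEK
  read 'q': SEEK → SEEK
  read 'r': SEEK → SEEK
  read 'p': SEEK → SEEK
  end SEEK, rejected
w3:
  start at WAIT
  read 'q': WAIT → SEEK
  read 'r': SEEK → SEEK
  read 'r': SEEK → SEEK
  read 'p': SEEK → SEEK
  read 'q': SEEK → SEEK
  read 'r': SEEK → SEEK
  read 'r': SEEK → SEEK
  end SEEK, rejected

none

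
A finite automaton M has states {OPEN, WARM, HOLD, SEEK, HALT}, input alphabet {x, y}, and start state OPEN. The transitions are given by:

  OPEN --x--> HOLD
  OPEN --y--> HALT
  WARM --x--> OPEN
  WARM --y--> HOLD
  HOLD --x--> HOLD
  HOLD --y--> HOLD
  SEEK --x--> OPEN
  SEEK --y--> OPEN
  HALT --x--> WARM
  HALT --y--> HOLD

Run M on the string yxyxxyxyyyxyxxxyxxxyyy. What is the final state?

OPEN → HALT → WARM → HOLD → HOLD → HOLD → HOLD → HOLD → HOLD → HOLD → HOLD → HOLD → HOLD → HOLD → HOLD → HOLD → HOLD → HOLD → HOLD → HOLD → HOLD → HOLD → HOLD

HOLD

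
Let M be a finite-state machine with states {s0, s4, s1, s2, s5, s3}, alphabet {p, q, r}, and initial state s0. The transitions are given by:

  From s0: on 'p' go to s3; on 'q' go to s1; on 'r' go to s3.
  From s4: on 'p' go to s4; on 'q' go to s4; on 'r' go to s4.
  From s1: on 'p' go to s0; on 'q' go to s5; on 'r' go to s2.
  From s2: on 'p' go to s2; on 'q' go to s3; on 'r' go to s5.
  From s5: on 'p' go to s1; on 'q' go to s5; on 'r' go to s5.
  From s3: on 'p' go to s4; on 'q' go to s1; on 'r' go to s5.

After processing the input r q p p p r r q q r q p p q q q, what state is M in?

s4

start at s0
read 'r': s0 → s3
read 'q': s3 → s1
read 'p': s1 → s0
read 'p': s0 → s3
read 'p': s3 → s4
read 'r': s4 → s4
read 'r': s4 → s4
read 'q': s4 → s4
read 'q': s4 → s4
read 'r': s4 → s4
read 'q': s4 → s4
read 'p': s4 → s4
read 'p': s4 → s4
read 'q': s4 → s4
read 'q': s4 → s4
read 'q': s4 → s4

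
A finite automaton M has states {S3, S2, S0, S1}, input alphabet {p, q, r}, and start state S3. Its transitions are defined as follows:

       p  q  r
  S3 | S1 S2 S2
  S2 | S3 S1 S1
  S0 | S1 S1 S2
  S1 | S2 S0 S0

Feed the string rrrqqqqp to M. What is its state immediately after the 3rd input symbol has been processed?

S0

S3 → S2 → S1 → S0
After 3 symbols: S0.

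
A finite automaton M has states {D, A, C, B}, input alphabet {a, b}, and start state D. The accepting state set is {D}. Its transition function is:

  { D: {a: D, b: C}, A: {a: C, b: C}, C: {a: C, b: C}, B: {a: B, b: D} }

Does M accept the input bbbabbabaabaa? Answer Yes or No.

No

Trace: D -b-> C -b-> C -b-> C -a-> C -b-> C -b-> C -a-> C -b-> C -a-> C -a-> C -b-> C -a-> C -a-> C
End state C is not accepting.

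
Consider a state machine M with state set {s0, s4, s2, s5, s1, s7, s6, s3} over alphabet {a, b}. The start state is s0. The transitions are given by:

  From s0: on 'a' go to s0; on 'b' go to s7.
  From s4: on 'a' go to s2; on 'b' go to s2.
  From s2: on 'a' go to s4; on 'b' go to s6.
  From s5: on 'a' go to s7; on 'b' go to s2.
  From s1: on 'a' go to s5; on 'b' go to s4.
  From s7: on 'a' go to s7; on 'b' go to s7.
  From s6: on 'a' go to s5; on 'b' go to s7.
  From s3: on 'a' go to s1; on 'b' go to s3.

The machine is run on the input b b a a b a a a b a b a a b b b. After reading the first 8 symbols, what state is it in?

start at s0
read 'b': s0 → s7
read 'b': s7 → s7
read 'a': s7 → s7
read 'a': s7 → s7
read 'b': s7 → s7
read 'a': s7 → s7
read 'a': s7 → s7
read 'a': s7 → s7
After 8 symbols: s7.

s7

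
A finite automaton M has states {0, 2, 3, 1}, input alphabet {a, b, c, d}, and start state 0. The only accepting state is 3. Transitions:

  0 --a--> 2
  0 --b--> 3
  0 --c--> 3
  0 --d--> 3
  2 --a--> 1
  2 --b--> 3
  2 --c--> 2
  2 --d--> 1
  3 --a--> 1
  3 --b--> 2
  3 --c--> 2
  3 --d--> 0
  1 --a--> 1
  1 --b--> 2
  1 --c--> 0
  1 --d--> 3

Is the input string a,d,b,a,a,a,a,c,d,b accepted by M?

start at 0
read 'a': 0 → 2
read 'd': 2 → 1
read 'b': 1 → 2
read 'a': 2 → 1
read 'a': 1 → 1
read 'a': 1 → 1
read 'a': 1 → 1
read 'c': 1 → 0
read 'd': 0 → 3
read 'b': 3 → 2
End state 2 is not accepting.

No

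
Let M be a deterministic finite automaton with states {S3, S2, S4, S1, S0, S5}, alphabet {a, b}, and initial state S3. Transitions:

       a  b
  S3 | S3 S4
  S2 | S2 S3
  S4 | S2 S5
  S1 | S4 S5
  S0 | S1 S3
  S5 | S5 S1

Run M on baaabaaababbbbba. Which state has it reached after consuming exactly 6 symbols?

S3 → S4 → S2 → S2 → S2 → S3 → S3
After 6 symbols: S3.

S3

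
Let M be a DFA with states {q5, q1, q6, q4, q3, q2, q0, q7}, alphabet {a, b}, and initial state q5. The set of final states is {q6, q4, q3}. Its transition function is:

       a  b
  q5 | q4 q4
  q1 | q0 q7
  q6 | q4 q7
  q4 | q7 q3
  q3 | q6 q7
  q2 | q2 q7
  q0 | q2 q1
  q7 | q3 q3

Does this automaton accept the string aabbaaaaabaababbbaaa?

q5 → q4 → q7 → q3 → q7 → q3 → q6 → q4 → q7 → q3 → q7 → q3 → q6 → q7 → q3 → q7 → q3 → q7 → q3 → q6 → q4
End state q4 is accepting.

Yes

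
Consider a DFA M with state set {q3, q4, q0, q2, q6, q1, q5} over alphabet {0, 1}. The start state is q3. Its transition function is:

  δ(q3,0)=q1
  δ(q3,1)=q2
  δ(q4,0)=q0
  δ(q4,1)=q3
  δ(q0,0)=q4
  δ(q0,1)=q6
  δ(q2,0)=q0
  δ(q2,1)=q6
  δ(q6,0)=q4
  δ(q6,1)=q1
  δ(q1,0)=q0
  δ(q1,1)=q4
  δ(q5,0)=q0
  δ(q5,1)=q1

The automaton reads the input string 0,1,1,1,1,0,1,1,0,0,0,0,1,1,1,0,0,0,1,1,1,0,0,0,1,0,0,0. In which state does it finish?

q3 → q1 → q4 → q3 → q2 → q6 → q4 → q3 → q2 → q0 → q4 → q0 → q4 → q3 → q2 → q6 → q4 → q0 → q4 → q3 → q2 → q6 → q4 → q0 → q4 → q3 → q1 → q0 → q4

q4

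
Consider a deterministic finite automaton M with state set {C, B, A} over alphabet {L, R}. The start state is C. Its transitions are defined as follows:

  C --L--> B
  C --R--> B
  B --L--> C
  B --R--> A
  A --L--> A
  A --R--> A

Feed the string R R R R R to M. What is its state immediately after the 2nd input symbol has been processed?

Trace: C -R-> B -R-> A
After 2 symbols: A.

A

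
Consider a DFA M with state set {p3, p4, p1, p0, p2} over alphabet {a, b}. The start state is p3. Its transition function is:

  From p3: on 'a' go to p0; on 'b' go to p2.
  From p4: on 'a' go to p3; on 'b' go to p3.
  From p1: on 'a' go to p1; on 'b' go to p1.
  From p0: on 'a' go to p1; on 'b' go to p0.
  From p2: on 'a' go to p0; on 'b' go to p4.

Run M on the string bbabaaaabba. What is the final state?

p1

start at p3
read 'b': p3 → p2
read 'b': p2 → p4
read 'a': p4 → p3
read 'b': p3 → p2
read 'a': p2 → p0
read 'a': p0 → p1
read 'a': p1 → p1
read 'a': p1 → p1
read 'b': p1 → p1
read 'b': p1 → p1
read 'a': p1 → p1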